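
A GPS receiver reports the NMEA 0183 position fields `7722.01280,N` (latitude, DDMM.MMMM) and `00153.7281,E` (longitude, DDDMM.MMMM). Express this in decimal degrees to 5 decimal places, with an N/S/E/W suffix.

77.36688° N, 1.89547° E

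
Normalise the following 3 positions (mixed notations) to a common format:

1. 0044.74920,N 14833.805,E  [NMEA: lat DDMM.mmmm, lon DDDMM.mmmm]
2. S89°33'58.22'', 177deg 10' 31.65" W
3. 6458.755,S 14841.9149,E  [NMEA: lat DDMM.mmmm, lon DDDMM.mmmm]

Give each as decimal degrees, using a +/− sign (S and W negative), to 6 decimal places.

1. 0.745820, 148.563417
2. -89.566172, -177.175458
3. -64.979250, 148.698582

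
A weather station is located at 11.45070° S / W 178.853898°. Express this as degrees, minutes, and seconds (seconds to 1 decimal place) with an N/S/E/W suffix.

Lat: 0.450700 × 60 = 27.04200′ → 27′, remainder × 60 = 2.520″
λ: 0.853898° → 51.23388′; 0.23388 × 60 = 14.033″

11°27′2.5″ S, 178°51′14.0″ W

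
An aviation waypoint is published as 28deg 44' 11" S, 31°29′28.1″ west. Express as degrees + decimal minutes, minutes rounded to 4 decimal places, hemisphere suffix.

28° 44.1833′ S, 31° 29.4683′ W

Latitude: 44 + 11/60 = 44.183333′
λ: seconds/60 = 0.46833; minutes = 29 + 0.46833 = 29.468333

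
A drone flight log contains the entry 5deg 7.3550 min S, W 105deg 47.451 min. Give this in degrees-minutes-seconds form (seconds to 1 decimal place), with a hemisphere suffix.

5°07′21.3″ S, 105°47′27.1″ W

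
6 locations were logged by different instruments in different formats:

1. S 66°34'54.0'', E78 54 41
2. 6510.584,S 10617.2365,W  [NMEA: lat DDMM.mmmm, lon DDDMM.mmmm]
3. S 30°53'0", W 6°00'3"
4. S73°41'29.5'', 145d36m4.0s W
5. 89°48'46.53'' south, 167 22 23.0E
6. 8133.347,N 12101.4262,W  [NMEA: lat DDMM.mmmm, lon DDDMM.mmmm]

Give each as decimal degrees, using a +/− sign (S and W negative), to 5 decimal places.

Point 1:
  φ: 66 + 34/60 + 54/3600 = 66.581667
  hemisphere S, so the sign is −
  Longitude: 78° + 54/60 + 41/3600 = 78 + 0.900000 + 0.011389 = 78.911389
  E ⇒ keep positive
Point 2:
  φ: degrees = first 2 digits = 65, minutes = 10.584; 65 + 10.584/60 = 65.176400
  hemisphere S, so the sign is −
  λ: degrees = first 3 digits = 106, minutes = 17.2365; 106 + 17.2365/60 = 106.287275
  W → negative
Point 3:
  Latitude: 53′ + 0″ = 53.00000′; 30 + 53.00000/60 = 30.883333
  S ⇒ negate
  Longitude: 0′ + 3″ = 0.05000′; 6 + 0.05000/60 = 6.000833
  W ⇒ negate
Point 4:
  Lat: 73° + 41/60 + 29.5/3600 = 73 + 0.683333 + 0.008194 = 73.691528
  S → negative
  λ: 36′ + 4″ = 36.06667′; 145 + 36.06667/60 = 145.601111
  W → negative
Point 5:
  Lat: 89 + 48/60 + 46.53/3600 = 89.812925
  S ⇒ negate
  Lon: 167° + 22/60 + 23/3600 = 167 + 0.366667 + 0.006389 = 167.373056
  E ⇒ keep positive
Point 6:
  Latitude: split at 2 digits → 81° and 33.347′; 81 + 33.347/60 = 81.555783
  N ⇒ keep positive
  λ: degrees = first 3 digits = 121, minutes = 1.4262; 121 + 1.4262/60 = 121.023770
  W → negative

1. -66.58167, 78.91139
2. -65.17640, -106.28728
3. -30.88333, -6.00083
4. -73.69153, -145.60111
5. -89.81293, 167.37306
6. 81.55578, -121.02377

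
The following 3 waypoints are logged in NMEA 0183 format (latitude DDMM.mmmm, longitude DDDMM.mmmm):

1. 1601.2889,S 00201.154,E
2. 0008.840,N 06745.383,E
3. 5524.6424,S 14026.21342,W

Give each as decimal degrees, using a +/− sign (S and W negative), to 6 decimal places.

Point 1:
  Latitude: degrees = first 2 digits = 16, minutes = 1.2889; 16 + 1.2889/60 = 16.0214817
  hemisphere S, so the sign is −
  Longitude: split at 3 digits → 002° and 1.154′; 2 + 1.154/60 = 2.0192333
  E → positive
Point 2:
  φ: split at 2 digits → 00° and 8.84′; 0 + 8.84/60 = 0.1473333
  N → positive
  Lon: degrees = first 3 digits = 67, minutes = 45.383; 67 + 45.383/60 = 67.7563833
  E → positive
Point 3:
  Latitude: degrees = first 2 digits = 55, minutes = 24.6424; 55 + 24.6424/60 = 55.4107067
  S → negative
  Longitude: split at 3 digits → 140° and 26.21342′; 140 + 26.21342/60 = 140.4368903
  hemisphere W, so the sign is −

1. -16.021482, 2.019233
2. 0.147333, 67.756383
3. -55.410707, -140.436890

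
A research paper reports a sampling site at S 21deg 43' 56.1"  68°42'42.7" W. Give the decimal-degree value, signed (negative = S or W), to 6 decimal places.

-21.732250, -68.711861

Lat: 21 + 43/60 + 56.1/3600 = 21.7322500
S → negative
Lon: 68° + 42/60 + 42.7/3600 = 68 + 0.700000 + 0.011861 = 68.7118611
W ⇒ negate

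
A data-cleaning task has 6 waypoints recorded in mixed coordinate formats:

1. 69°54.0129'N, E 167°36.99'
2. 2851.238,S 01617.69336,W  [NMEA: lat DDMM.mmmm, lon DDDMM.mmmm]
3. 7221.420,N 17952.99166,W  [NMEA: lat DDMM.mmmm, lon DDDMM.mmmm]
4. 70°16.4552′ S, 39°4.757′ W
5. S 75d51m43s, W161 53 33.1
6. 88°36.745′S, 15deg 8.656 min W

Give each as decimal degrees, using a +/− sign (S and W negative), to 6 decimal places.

1. 69.900215, 167.616500
2. -28.853967, -16.294889
3. 72.357000, -179.883194
4. -70.274253, -39.079283
5. -75.861944, -161.892528
6. -88.612417, -15.144267

Point 1:
  φ: 54.0129′ = 0.900215°; total 69.9002150
  N → positive
  Longitude: 36.99′ = 0.616500°; total 167.6165000
  E → positive
Point 2:
  φ: degrees = first 2 digits = 28, minutes = 51.238; 28 + 51.238/60 = 28.8539667
  hemisphere S, so the sign is −
  λ: split at 3 digits → 016° and 17.69336′; 16 + 17.69336/60 = 16.2948893
  W ⇒ negate
Point 3:
  Lat: degrees = first 2 digits = 72, minutes = 21.42; 72 + 21.42/60 = 72.3570000
  N → positive
  Lon: degrees = first 3 digits = 179, minutes = 52.99166; 179 + 52.99166/60 = 179.8831943
  W → negative
Point 4:
  φ: 70 + 16.4552/60 = 70.2742533
  S ⇒ negate
  λ: 4.757′ = 0.079283°; total 39.0792833
  hemisphere W, so the sign is −
Point 5:
  φ: 75 + 51/60 + 43/3600 = 75.8619444
  S → negative
  Longitude: 53′ + 33.1″ = 53.55167′; 161 + 53.55167/60 = 161.8925278
  hemisphere W, so the sign is −
Point 6:
  Lat: 36.745′ = 0.612417°; total 88.6124167
  S → negative
  Lon: 8.656′ = 0.144267°; total 15.1442667
  W ⇒ negate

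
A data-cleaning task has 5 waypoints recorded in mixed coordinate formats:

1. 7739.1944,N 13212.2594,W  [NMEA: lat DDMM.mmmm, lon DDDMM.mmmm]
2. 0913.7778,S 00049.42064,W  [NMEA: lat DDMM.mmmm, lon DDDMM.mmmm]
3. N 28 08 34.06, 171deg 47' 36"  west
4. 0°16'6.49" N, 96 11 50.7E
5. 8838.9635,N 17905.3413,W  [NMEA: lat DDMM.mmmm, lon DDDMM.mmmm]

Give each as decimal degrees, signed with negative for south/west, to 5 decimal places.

1. 77.65324, -132.20432
2. -9.22963, -0.82368
3. 28.14279, -171.79333
4. 0.26847, 96.19742
5. 88.64939, -179.08902

Point 1:
  φ: degrees = first 2 digits = 77, minutes = 39.1944; 77 + 39.1944/60 = 77.653240
  N → positive
  Lon: split at 3 digits → 132° and 12.2594′; 132 + 12.2594/60 = 132.204323
  W → negative
Point 2:
  Latitude: degrees = first 2 digits = 9, minutes = 13.7778; 9 + 13.7778/60 = 9.229630
  hemisphere S, so the sign is −
  Lon: split at 3 digits → 000° and 49.42064′; 0 + 49.42064/60 = 0.823677
  W ⇒ negate
Point 3:
  Lat: 8′ + 34.06″ = 8.56767′; 28 + 8.56767/60 = 28.142794
  N → positive
  Lon: 171° + 47/60 + 36/3600 = 171 + 0.783333 + 0.010000 = 171.793333
  hemisphere W, so the sign is −
Point 4:
  Latitude: 0° + 16/60 + 6.49/3600 = 0 + 0.266667 + 0.001803 = 0.268469
  N → positive
  Longitude: 11′ + 50.7″ = 11.84500′; 96 + 11.84500/60 = 96.197417
  E ⇒ keep positive
Point 5:
  Lat: split at 2 digits → 88° and 38.9635′; 88 + 38.9635/60 = 88.649392
  N → positive
  Lon: degrees = first 3 digits = 179, minutes = 5.3413; 179 + 5.3413/60 = 179.089022
  hemisphere W, so the sign is −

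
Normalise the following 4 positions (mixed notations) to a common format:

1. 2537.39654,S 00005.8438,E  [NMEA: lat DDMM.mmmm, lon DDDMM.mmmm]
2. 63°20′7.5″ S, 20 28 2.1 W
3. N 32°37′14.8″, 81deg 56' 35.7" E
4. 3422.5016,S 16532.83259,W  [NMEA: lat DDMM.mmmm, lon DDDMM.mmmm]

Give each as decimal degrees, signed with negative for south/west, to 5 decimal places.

1. -25.62328, 0.09740
2. -63.33542, -20.46725
3. 32.62078, 81.94325
4. -34.37503, -165.54721

Point 1:
  φ: degrees = first 2 digits = 25, minutes = 37.39654; 25 + 37.39654/60 = 25.623276
  S → negative
  Lon: degrees = first 3 digits = 0, minutes = 5.8438; 0 + 5.8438/60 = 0.097397
  E ⇒ keep positive
Point 2:
  Lat: 63° + 20/60 + 7.5/3600 = 63 + 0.333333 + 0.002083 = 63.335417
  S → negative
  Lon: 20 + 28/60 + 2.1/3600 = 20.467250
  hemisphere W, so the sign is −
Point 3:
  φ: 32 + 37/60 + 14.8/3600 = 32.620778
  N → positive
  λ: 81° + 56/60 + 35.7/3600 = 81 + 0.933333 + 0.009917 = 81.943250
  E → positive
Point 4:
  φ: split at 2 digits → 34° and 22.5016′; 34 + 22.5016/60 = 34.375027
  S ⇒ negate
  Lon: degrees = first 3 digits = 165, minutes = 32.83259; 165 + 32.83259/60 = 165.547210
  hemisphere W, so the sign is −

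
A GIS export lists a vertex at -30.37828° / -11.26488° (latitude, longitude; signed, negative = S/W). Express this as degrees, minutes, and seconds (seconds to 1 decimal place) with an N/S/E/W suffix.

Latitude is negative → S; |value| = 30.378280
Latitude: 0.378280 × 60 = 22.69680′ → 22′, remainder × 60 = 41.808″
Longitude is negative → W; |value| = 11.264880
Lon: 0.264880° → 15.89280′; 0.89280 × 60 = 53.568″

30°22′41.8″ S, 11°15′53.6″ W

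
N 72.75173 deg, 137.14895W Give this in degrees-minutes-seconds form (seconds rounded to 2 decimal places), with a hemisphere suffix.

Lat: 0.751730° → 45.10380′; 0.10380 × 60 = 6.2280″
Lon: 0.148950° → 8.93700′; 0.93700 × 60 = 56.2200″

72°45′6.23″ N, 137°08′56.22″ W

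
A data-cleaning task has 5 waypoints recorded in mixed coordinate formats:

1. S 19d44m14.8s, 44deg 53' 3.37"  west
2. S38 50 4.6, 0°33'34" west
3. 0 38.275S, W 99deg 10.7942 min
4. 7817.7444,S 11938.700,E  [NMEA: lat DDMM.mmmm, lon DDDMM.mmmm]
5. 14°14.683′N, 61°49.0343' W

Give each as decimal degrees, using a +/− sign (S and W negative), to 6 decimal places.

1. -19.737444, -44.884269
2. -38.834611, -0.559444
3. -0.637917, -99.179903
4. -78.295740, 119.645000
5. 14.244717, -61.817238

Point 1:
  Latitude: 19° + 44/60 + 14.8/3600 = 19 + 0.733333 + 0.004111 = 19.7374444
  S → negative
  Longitude: 44° + 53/60 + 3.37/3600 = 44 + 0.883333 + 0.000936 = 44.8842694
  hemisphere W, so the sign is −
Point 2:
  φ: 38 + 50/60 + 4.6/3600 = 38.8346111
  S → negative
  λ: 0 + 33/60 + 34/3600 = 0.5594444
  W ⇒ negate
Point 3:
  Latitude: 38.275′ = 0.637917°; total 0.6379167
  S → negative
  λ: 99 + 10.7942/60 = 99.1799033
  W ⇒ negate
Point 4:
  Latitude: degrees = first 2 digits = 78, minutes = 17.7444; 78 + 17.7444/60 = 78.2957400
  S ⇒ negate
  λ: split at 3 digits → 119° and 38.7′; 119 + 38.7/60 = 119.6450000
  E ⇒ keep positive
Point 5:
  Lat: 14.683′ = 0.244717°; total 14.2447167
  N ⇒ keep positive
  Longitude: 61 + 49.0343/60 = 61.8172383
  hemisphere W, so the sign is −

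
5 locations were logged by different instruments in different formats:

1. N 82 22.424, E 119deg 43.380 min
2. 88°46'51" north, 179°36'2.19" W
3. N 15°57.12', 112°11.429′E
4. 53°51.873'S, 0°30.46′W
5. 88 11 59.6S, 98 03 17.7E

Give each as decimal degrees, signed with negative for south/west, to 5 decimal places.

1. 82.37373, 119.72300
2. 88.78083, -179.60061
3. 15.95200, 112.19048
4. -53.86455, -0.50767
5. -88.19989, 98.05492

Point 1:
  Latitude: 82 + 22.424/60 = 82.373733
  N → positive
  Lon: 43.38′ = 0.723000°; total 119.723000
  E → positive
Point 2:
  Latitude: 88° + 46/60 + 51/3600 = 88 + 0.766667 + 0.014167 = 88.780833
  N ⇒ keep positive
  λ: 36′ + 2.19″ = 36.03650′; 179 + 36.03650/60 = 179.600608
  hemisphere W, so the sign is −
Point 3:
  Latitude: 15 + 57.12/60 = 15.952000
  N → positive
  Lon: 11.429′ = 0.190483°; total 112.190483
  E → positive
Point 4:
  Latitude: 51.873′ = 0.864550°; total 53.864550
  S → negative
  Lon: 30.46′ = 0.507667°; total 0.507667
  W → negative
Point 5:
  Lat: 88 + 11/60 + 59.6/3600 = 88.199889
  S → negative
  Longitude: 98° + 3/60 + 17.7/3600 = 98 + 0.050000 + 0.004917 = 98.054917
  E ⇒ keep positive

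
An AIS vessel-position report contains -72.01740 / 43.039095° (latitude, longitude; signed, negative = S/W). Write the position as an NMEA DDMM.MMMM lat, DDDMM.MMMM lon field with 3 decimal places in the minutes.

7201.044,S / 04302.346,E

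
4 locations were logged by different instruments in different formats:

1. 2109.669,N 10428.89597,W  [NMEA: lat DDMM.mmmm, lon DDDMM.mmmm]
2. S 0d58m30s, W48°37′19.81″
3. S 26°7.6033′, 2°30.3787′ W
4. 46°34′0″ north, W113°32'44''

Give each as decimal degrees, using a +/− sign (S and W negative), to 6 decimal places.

1. 21.161150, -104.481600
2. -0.975000, -48.622169
3. -26.126722, -2.506312
4. 46.566667, -113.545556

Point 1:
  Latitude: split at 2 digits → 21° and 9.669′; 21 + 9.669/60 = 21.1611500
  N ⇒ keep positive
  λ: split at 3 digits → 104° and 28.89597′; 104 + 28.89597/60 = 104.4815995
  W ⇒ negate
Point 2:
  Latitude: 0° + 58/60 + 30/3600 = 0 + 0.966667 + 0.008333 = 0.9750000
  hemisphere S, so the sign is −
  Lon: 48° + 37/60 + 19.81/3600 = 48 + 0.616667 + 0.005503 = 48.6221694
  hemisphere W, so the sign is −
Point 3:
  Lat: 7.6033′ = 0.126722°; total 26.1267217
  S ⇒ negate
  Longitude: 30.3787′ = 0.506312°; total 2.5063117
  hemisphere W, so the sign is −
Point 4:
  Lat: 46 + 34/60 + 0/3600 = 46.5666667
  N → positive
  Lon: 32′ + 44″ = 32.73333′; 113 + 32.73333/60 = 113.5455556
  W ⇒ negate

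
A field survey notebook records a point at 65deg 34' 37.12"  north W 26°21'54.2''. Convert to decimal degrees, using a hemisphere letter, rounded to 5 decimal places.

65.57698° N, 26.36506° W

Lat: 65° + 34/60 + 37.12/3600 = 65 + 0.566667 + 0.010311 = 65.576978
Lon: 26° + 21/60 + 54.2/3600 = 26 + 0.350000 + 0.015056 = 26.365056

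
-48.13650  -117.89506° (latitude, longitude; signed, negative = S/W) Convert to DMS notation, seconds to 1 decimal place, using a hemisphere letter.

Latitude is negative → S; |value| = 48.136500
φ: 0.136500° → 8.19000′; 0.19000 × 60 = 11.400″
Longitude is negative → W; |value| = 117.895060
Longitude: 0.895060° → 53.70360′; 0.70360 × 60 = 42.216″

48°08′11.4″ S, 117°53′42.2″ W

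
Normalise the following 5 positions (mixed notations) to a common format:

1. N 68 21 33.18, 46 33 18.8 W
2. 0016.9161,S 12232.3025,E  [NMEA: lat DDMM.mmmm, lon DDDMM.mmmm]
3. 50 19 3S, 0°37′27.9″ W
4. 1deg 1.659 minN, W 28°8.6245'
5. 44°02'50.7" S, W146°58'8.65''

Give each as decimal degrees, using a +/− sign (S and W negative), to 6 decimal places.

1. 68.359217, -46.555222
2. -0.281935, 122.538375
3. -50.317500, -0.624417
4. 1.027650, -28.143742
5. -44.047417, -146.969069

Point 1:
  Latitude: 68° + 21/60 + 33.18/3600 = 68 + 0.350000 + 0.009217 = 68.3592167
  N ⇒ keep positive
  Lon: 46 + 33/60 + 18.8/3600 = 46.5552222
  hemisphere W, so the sign is −
Point 2:
  φ: degrees = first 2 digits = 0, minutes = 16.9161; 0 + 16.9161/60 = 0.2819350
  S → negative
  λ: degrees = first 3 digits = 122, minutes = 32.3025; 122 + 32.3025/60 = 122.5383750
  E ⇒ keep positive
Point 3:
  Lat: 50° + 19/60 + 3/3600 = 50 + 0.316667 + 0.000833 = 50.3175000
  S ⇒ negate
  Lon: 37′ + 27.9″ = 37.46500′; 0 + 37.46500/60 = 0.6244167
  W → negative
Point 4:
  Lat: 1.659′ = 0.027650°; total 1.0276500
  N → positive
  λ: 8.6245′ = 0.143742°; total 28.1437417
  W ⇒ negate
Point 5:
  Latitude: 44° + 2/60 + 50.7/3600 = 44 + 0.033333 + 0.014083 = 44.0474167
  S → negative
  Lon: 146° + 58/60 + 8.65/3600 = 146 + 0.966667 + 0.002403 = 146.9690694
  W ⇒ negate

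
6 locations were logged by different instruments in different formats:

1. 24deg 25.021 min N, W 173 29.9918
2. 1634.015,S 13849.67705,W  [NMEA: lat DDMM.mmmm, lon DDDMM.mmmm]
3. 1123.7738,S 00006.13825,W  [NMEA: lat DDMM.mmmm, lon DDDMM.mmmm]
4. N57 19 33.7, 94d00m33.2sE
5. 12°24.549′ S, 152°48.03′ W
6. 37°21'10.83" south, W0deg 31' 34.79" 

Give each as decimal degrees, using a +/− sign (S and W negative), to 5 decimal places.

Point 1:
  Lat: 24 + 25.021/60 = 24.417017
  N → positive
  Lon: 29.9918′ = 0.499863°; total 173.499863
  hemisphere W, so the sign is −
Point 2:
  Latitude: split at 2 digits → 16° and 34.015′; 16 + 34.015/60 = 16.566917
  S ⇒ negate
  Longitude: degrees = first 3 digits = 138, minutes = 49.67705; 138 + 49.67705/60 = 138.827951
  W → negative
Point 3:
  φ: degrees = first 2 digits = 11, minutes = 23.7738; 11 + 23.7738/60 = 11.396230
  S → negative
  Lon: degrees = first 3 digits = 0, minutes = 6.13825; 0 + 6.13825/60 = 0.102304
  W ⇒ negate
Point 4:
  Latitude: 19′ + 33.7″ = 19.56167′; 57 + 19.56167/60 = 57.326028
  N → positive
  Lon: 0′ + 33.2″ = 0.55333′; 94 + 0.55333/60 = 94.009222
  E → positive
Point 5:
  Lat: 12 + 24.549/60 = 12.409150
  S → negative
  Longitude: 48.03′ = 0.800500°; total 152.800500
  W → negative
Point 6:
  Latitude: 37° + 21/60 + 10.83/3600 = 37 + 0.350000 + 0.003008 = 37.353008
  S ⇒ negate
  λ: 0 + 31/60 + 34.79/3600 = 0.526331
  W → negative

1. 24.41702, -173.49986
2. -16.56692, -138.82795
3. -11.39623, -0.10230
4. 57.32603, 94.00922
5. -12.40915, -152.80050
6. -37.35301, -0.52633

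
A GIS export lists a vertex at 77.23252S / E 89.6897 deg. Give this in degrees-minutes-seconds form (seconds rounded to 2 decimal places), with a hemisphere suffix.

77°13′57.07″ S, 89°41′22.92″ E

Lat: 0.232520 × 60 = 13.95120′ → 13′, remainder × 60 = 57.0720″
Lon: 0.689700° → 41.38200′; 0.38200 × 60 = 22.9200″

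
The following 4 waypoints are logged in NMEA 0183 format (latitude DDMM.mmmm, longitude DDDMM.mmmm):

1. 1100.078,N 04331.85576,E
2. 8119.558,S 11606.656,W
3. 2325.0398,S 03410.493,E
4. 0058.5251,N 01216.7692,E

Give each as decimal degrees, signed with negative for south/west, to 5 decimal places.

Point 1:
  φ: degrees = first 2 digits = 11, minutes = 0.078; 11 + 0.078/60 = 11.001300
  N → positive
  λ: degrees = first 3 digits = 43, minutes = 31.85576; 43 + 31.85576/60 = 43.530929
  E ⇒ keep positive
Point 2:
  Latitude: split at 2 digits → 81° and 19.558′; 81 + 19.558/60 = 81.325967
  S ⇒ negate
  Longitude: degrees = first 3 digits = 116, minutes = 6.656; 116 + 6.656/60 = 116.110933
  hemisphere W, so the sign is −
Point 3:
  Lat: split at 2 digits → 23° and 25.0398′; 23 + 25.0398/60 = 23.417330
  S ⇒ negate
  Lon: degrees = first 3 digits = 34, minutes = 10.493; 34 + 10.493/60 = 34.174883
  E → positive
Point 4:
  Lat: split at 2 digits → 00° and 58.5251′; 0 + 58.5251/60 = 0.975418
  N ⇒ keep positive
  λ: degrees = first 3 digits = 12, minutes = 16.7692; 12 + 16.7692/60 = 12.279487
  E → positive

1. 11.00130, 43.53093
2. -81.32597, -116.11093
3. -23.41733, 34.17488
4. 0.97542, 12.27949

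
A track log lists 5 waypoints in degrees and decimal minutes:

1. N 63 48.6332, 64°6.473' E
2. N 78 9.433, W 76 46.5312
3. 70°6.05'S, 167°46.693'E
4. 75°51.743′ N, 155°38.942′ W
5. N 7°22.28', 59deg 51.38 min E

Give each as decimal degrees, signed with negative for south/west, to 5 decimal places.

Point 1:
  Latitude: 63 + 48.6332/60 = 63.810553
  N ⇒ keep positive
  Longitude: 64 + 6.473/60 = 64.107883
  E → positive
Point 2:
  Lat: 9.433′ = 0.157217°; total 78.157217
  N ⇒ keep positive
  λ: 76 + 46.5312/60 = 76.775520
  W → negative
Point 3:
  Lat: 6.05′ = 0.100833°; total 70.100833
  hemisphere S, so the sign is −
  λ: 46.693′ = 0.778217°; total 167.778217
  E → positive
Point 4:
  φ: 51.743′ = 0.862383°; total 75.862383
  N ⇒ keep positive
  λ: 155 + 38.942/60 = 155.649033
  W ⇒ negate
Point 5:
  Lat: 22.28′ = 0.371333°; total 7.371333
  N ⇒ keep positive
  Longitude: 59 + 51.38/60 = 59.856333
  E → positive

1. 63.81055, 64.10788
2. 78.15722, -76.77552
3. -70.10083, 167.77822
4. 75.86238, -155.64903
5. 7.37133, 59.85633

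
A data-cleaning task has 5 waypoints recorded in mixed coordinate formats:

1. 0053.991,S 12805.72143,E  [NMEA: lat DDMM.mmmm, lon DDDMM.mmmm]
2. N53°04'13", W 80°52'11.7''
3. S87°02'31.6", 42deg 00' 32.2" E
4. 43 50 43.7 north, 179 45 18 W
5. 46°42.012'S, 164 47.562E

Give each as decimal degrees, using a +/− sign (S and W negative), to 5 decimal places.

1. -0.89985, 128.09536
2. 53.07028, -80.86992
3. -87.04211, 42.00894
4. 43.84547, -179.75500
5. -46.70020, 164.79270

Point 1:
  Latitude: split at 2 digits → 00° and 53.991′; 0 + 53.991/60 = 0.899850
  S ⇒ negate
  Longitude: split at 3 digits → 128° and 5.72143′; 128 + 5.72143/60 = 128.095357
  E → positive
Point 2:
  Lat: 4′ + 13″ = 4.21667′; 53 + 4.21667/60 = 53.070278
  N → positive
  Longitude: 80° + 52/60 + 11.7/3600 = 80 + 0.866667 + 0.003250 = 80.869917
  W → negative
Point 3:
  Lat: 87° + 2/60 + 31.6/3600 = 87 + 0.033333 + 0.008778 = 87.042111
  hemisphere S, so the sign is −
  λ: 42° + 0/60 + 32.2/3600 = 42 + 0.000000 + 0.008944 = 42.008944
  E ⇒ keep positive
Point 4:
  Latitude: 50′ + 43.7″ = 50.72833′; 43 + 50.72833/60 = 43.845472
  N ⇒ keep positive
  Lon: 179 + 45/60 + 18/3600 = 179.755000
  W → negative
Point 5:
  Latitude: 42.012′ = 0.700200°; total 46.700200
  S → negative
  λ: 164 + 47.562/60 = 164.792700
  E → positive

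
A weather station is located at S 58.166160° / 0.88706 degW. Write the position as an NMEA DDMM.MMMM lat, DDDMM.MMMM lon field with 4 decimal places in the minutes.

5809.9696,S / 00053.2236,W

Lat: 58° + 0.166160 × 60 = 58° 9.969600′
Longitude: 0° + 0.887060 × 60 = 0° 53.223600′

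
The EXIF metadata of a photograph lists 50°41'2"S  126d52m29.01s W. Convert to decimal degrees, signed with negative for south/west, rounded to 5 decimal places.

-50.68389, -126.87473

φ: 41′ + 2″ = 41.03333′; 50 + 41.03333/60 = 50.683889
S → negative
Longitude: 126 + 52/60 + 29.01/3600 = 126.874725
hemisphere W, so the sign is −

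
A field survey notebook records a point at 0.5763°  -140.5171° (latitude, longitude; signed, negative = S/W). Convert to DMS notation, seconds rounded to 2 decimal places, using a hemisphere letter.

0°34′34.68″ N, 140°31′1.56″ W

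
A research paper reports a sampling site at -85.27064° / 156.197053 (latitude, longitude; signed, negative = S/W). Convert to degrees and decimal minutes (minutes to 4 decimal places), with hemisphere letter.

85° 16.2384′ S, 156° 11.8232′ E

Latitude is negative → S; |value| = 85.270640
Lat: 85° + 0.270640 × 60 = 85° 16.238400′
λ: fractional part 0.197053 → 11.823180 minutes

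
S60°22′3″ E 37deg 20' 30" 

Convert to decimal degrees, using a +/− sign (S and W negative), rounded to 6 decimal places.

-60.367500, 37.341667

Latitude: 22′ + 3″ = 22.05000′; 60 + 22.05000/60 = 60.3675000
S ⇒ negate
Lon: 37° + 20/60 + 30/3600 = 37 + 0.333333 + 0.008333 = 37.3416667
E → positive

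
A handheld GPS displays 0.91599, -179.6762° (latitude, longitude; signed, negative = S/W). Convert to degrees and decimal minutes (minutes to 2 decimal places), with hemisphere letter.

φ: fractional part 0.915990 → 54.9594 minutes
Longitude is negative → W; |value| = 179.676200
λ: fractional part 0.676200 → 40.5720 minutes

0° 54.96′ N, 179° 40.57′ W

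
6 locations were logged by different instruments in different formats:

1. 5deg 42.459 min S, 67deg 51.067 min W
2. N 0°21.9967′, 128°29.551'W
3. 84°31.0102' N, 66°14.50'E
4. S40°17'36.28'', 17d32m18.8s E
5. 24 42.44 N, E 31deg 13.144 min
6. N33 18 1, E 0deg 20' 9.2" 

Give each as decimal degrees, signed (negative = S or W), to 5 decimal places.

Point 1:
  Lat: 42.459′ = 0.707650°; total 5.707650
  S ⇒ negate
  λ: 67 + 51.067/60 = 67.851117
  W ⇒ negate
Point 2:
  Lat: 21.9967′ = 0.366612°; total 0.366612
  N ⇒ keep positive
  Longitude: 128 + 29.551/60 = 128.492517
  W ⇒ negate
Point 3:
  φ: 84 + 31.0102/60 = 84.516837
  N → positive
  Longitude: 14.5′ = 0.241667°; total 66.241667
  E ⇒ keep positive
Point 4:
  Latitude: 40° + 17/60 + 36.28/3600 = 40 + 0.283333 + 0.010078 = 40.293411
  S ⇒ negate
  Lon: 32′ + 18.8″ = 32.31333′; 17 + 32.31333/60 = 17.538556
  E ⇒ keep positive
Point 5:
  φ: 42.44′ = 0.707333°; total 24.707333
  N ⇒ keep positive
  λ: 31 + 13.144/60 = 31.219067
  E → positive
Point 6:
  Lat: 33 + 18/60 + 1/3600 = 33.300278
  N ⇒ keep positive
  Lon: 0° + 20/60 + 9.2/3600 = 0 + 0.333333 + 0.002556 = 0.335889
  E → positive

1. -5.70765, -67.85112
2. 0.36661, -128.49252
3. 84.51684, 66.24167
4. -40.29341, 17.53856
5. 24.70733, 31.21907
6. 33.30028, 0.33589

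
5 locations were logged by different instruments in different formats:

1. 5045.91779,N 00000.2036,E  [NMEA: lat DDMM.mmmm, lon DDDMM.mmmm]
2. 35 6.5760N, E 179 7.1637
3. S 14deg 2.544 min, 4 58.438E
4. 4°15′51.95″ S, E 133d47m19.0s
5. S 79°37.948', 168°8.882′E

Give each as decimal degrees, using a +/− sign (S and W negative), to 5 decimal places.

Point 1:
  φ: split at 2 digits → 50° and 45.91779′; 50 + 45.91779/60 = 50.765297
  N → positive
  Lon: degrees = first 3 digits = 0, minutes = 0.2036; 0 + 0.2036/60 = 0.003393
  E ⇒ keep positive
Point 2:
  φ: 6.576′ = 0.109600°; total 35.109600
  N ⇒ keep positive
  Lon: 7.1637′ = 0.119395°; total 179.119395
  E → positive
Point 3:
  φ: 2.544′ = 0.042400°; total 14.042400
  hemisphere S, so the sign is −
  Longitude: 58.438′ = 0.973967°; total 4.973967
  E → positive
Point 4:
  Lat: 4° + 15/60 + 51.95/3600 = 4 + 0.250000 + 0.014431 = 4.264431
  hemisphere S, so the sign is −
  λ: 47′ + 19″ = 47.31667′; 133 + 47.31667/60 = 133.788611
  E → positive
Point 5:
  Latitude: 79 + 37.948/60 = 79.632467
  hemisphere S, so the sign is −
  Lon: 168 + 8.882/60 = 168.148033
  E ⇒ keep positive

1. 50.76530, 0.00339
2. 35.10960, 179.11940
3. -14.04240, 4.97397
4. -4.26443, 133.78861
5. -79.63247, 168.14803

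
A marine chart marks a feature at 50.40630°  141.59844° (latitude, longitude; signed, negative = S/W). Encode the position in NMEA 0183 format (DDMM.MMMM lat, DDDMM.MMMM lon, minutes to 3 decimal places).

5024.378,N / 14135.906,E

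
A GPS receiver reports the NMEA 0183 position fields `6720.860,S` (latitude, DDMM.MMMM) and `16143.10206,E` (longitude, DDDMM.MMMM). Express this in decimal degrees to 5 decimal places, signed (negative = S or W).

-67.34767, 161.71837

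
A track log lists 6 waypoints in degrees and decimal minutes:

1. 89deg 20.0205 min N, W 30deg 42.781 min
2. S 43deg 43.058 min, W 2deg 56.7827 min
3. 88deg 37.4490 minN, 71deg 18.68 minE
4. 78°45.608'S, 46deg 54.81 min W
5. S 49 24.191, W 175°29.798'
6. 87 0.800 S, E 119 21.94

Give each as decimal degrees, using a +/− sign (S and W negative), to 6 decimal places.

1. 89.333675, -30.713017
2. -43.717633, -2.946378
3. 88.624150, 71.311333
4. -78.760133, -46.913500
5. -49.403183, -175.496633
6. -87.013333, 119.365667

Point 1:
  Latitude: 20.0205′ = 0.333675°; total 89.3336750
  N → positive
  Longitude: 30 + 42.781/60 = 30.7130167
  hemisphere W, so the sign is −
Point 2:
  Lat: 43.058′ = 0.717633°; total 43.7176333
  hemisphere S, so the sign is −
  Lon: 2 + 56.7827/60 = 2.9463783
  W ⇒ negate
Point 3:
  Latitude: 37.449′ = 0.624150°; total 88.6241500
  N → positive
  Longitude: 71 + 18.68/60 = 71.3113333
  E → positive
Point 4:
  Latitude: 45.608′ = 0.760133°; total 78.7601333
  S ⇒ negate
  Lon: 54.81′ = 0.913500°; total 46.9135000
  hemisphere W, so the sign is −
Point 5:
  Latitude: 49 + 24.191/60 = 49.4031833
  hemisphere S, so the sign is −
  Longitude: 29.798′ = 0.496633°; total 175.4966333
  W → negative
Point 6:
  φ: 0.8′ = 0.013333°; total 87.0133333
  S → negative
  λ: 21.94′ = 0.365667°; total 119.3656667
  E → positive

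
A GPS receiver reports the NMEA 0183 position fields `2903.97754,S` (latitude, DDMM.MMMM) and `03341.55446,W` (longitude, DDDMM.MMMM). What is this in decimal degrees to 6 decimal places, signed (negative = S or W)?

-29.066292, -33.692574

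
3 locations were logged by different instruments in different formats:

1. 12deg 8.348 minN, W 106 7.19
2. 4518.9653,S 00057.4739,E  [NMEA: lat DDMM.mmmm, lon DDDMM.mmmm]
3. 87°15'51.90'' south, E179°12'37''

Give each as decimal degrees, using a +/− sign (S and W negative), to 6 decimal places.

Point 1:
  Latitude: 12 + 8.348/60 = 12.1391333
  N → positive
  Lon: 106 + 7.19/60 = 106.1198333
  W → negative
Point 2:
  φ: degrees = first 2 digits = 45, minutes = 18.9653; 45 + 18.9653/60 = 45.3160883
  S ⇒ negate
  λ: split at 3 digits → 000° and 57.4739′; 0 + 57.4739/60 = 0.9578983
  E → positive
Point 3:
  φ: 15′ + 51.9″ = 15.86500′; 87 + 15.86500/60 = 87.2644167
  hemisphere S, so the sign is −
  λ: 179° + 12/60 + 37/3600 = 179 + 0.200000 + 0.010278 = 179.2102778
  E ⇒ keep positive

1. 12.139133, -106.119833
2. -45.316088, 0.957898
3. -87.264417, 179.210278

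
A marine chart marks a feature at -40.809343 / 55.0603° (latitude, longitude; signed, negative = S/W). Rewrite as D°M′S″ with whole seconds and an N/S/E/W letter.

Latitude is negative → S; |value| = 40.809343
Lat: whole degrees 40; 48.56058′ → 48′ and 33.63″
Lon: whole degrees 55; 3.61800′ → 3′ and 37.08″

40°48′34″ S, 55°03′37″ E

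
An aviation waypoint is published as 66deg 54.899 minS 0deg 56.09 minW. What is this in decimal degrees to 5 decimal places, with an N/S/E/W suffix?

66.91498° S, 0.93483° W

Lat: 54.899′ = 0.914983°; total 66.914983
Longitude: 56.09′ = 0.934833°; total 0.934833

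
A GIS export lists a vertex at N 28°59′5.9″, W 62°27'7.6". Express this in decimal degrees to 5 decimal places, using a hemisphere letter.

28.98497° N, 62.45211° W

Lat: 59′ + 5.9″ = 59.09833′; 28 + 59.09833/60 = 28.984972
Lon: 62° + 27/60 + 7.6/3600 = 62 + 0.450000 + 0.002111 = 62.452111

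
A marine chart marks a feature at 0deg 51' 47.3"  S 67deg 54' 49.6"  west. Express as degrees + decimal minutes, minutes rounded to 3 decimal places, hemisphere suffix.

φ: 51 + 47.3/60 = 51.78833′
Longitude: seconds/60 = 0.82667; minutes = 54 + 0.82667 = 54.82667

0° 51.788′ S, 67° 54.827′ W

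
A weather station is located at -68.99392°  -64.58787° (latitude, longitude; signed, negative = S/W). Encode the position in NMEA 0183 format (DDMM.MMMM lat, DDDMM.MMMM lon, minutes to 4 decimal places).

Latitude is negative → S; |value| = 68.993920
Latitude: minutes = (68.993920 − 68) × 60 = 59.635200
Longitude is negative → W; |value| = 64.587870
λ: 64° + 0.587870 × 60 = 64° 35.272200′

6859.6352,S / 06435.2722,W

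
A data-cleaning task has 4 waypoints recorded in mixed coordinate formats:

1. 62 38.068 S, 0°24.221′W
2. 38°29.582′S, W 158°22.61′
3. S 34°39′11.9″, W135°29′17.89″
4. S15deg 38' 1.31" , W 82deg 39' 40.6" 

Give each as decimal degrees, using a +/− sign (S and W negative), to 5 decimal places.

1. -62.63447, -0.40368
2. -38.49303, -158.37683
3. -34.65331, -135.48830
4. -15.63370, -82.66128

Point 1:
  φ: 62 + 38.068/60 = 62.634467
  hemisphere S, so the sign is −
  Longitude: 24.221′ = 0.403683°; total 0.403683
  W → negative
Point 2:
  Lat: 38 + 29.582/60 = 38.493033
  hemisphere S, so the sign is −
  Longitude: 22.61′ = 0.376833°; total 158.376833
  W → negative
Point 3:
  Lat: 34 + 39/60 + 11.9/3600 = 34.653306
  S → negative
  λ: 29′ + 17.89″ = 29.29817′; 135 + 29.29817/60 = 135.488303
  hemisphere W, so the sign is −
Point 4:
  φ: 38′ + 1.31″ = 38.02183′; 15 + 38.02183/60 = 15.633697
  S → negative
  Longitude: 82° + 39/60 + 40.6/3600 = 82 + 0.650000 + 0.011278 = 82.661278
  hemisphere W, so the sign is −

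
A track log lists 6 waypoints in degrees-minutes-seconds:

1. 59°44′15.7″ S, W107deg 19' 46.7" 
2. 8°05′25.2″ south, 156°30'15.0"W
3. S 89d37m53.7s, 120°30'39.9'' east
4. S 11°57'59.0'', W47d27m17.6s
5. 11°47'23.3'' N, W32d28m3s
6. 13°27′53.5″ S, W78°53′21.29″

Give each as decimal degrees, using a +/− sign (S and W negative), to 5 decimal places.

1. -59.73769, -107.32964
2. -8.09033, -156.50417
3. -89.63158, 120.51108
4. -11.96639, -47.45489
5. 11.78981, -32.46750
6. -13.46486, -78.88925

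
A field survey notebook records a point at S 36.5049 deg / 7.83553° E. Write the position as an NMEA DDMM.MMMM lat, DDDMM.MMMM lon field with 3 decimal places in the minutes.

3630.294,S / 00750.132,E

Latitude: 36° + 0.504900 × 60 = 36° 30.29400′
λ: fractional part 0.835530 → 50.13180 minutes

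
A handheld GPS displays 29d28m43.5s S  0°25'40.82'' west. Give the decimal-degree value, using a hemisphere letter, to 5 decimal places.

φ: 29° + 28/60 + 43.5/3600 = 29 + 0.466667 + 0.012083 = 29.478750
λ: 0° + 25/60 + 40.82/3600 = 0 + 0.416667 + 0.011339 = 0.428006

29.47875° S, 0.42801° W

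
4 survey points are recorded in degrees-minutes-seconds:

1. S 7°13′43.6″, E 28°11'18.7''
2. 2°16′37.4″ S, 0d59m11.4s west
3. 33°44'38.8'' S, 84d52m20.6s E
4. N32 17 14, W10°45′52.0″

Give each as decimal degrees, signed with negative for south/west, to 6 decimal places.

Point 1:
  Lat: 7° + 13/60 + 43.6/3600 = 7 + 0.216667 + 0.012111 = 7.2287778
  hemisphere S, so the sign is −
  Longitude: 28 + 11/60 + 18.7/3600 = 28.1885278
  E ⇒ keep positive
Point 2:
  Lat: 2 + 16/60 + 37.4/3600 = 2.2770556
  S ⇒ negate
  λ: 0° + 59/60 + 11.4/3600 = 0 + 0.983333 + 0.003167 = 0.9865000
  W ⇒ negate
Point 3:
  φ: 33 + 44/60 + 38.8/3600 = 33.7441111
  S ⇒ negate
  Lon: 84° + 52/60 + 20.6/3600 = 84 + 0.866667 + 0.005722 = 84.8723889
  E → positive
Point 4:
  φ: 32 + 17/60 + 14/3600 = 32.2872222
  N → positive
  Longitude: 45′ + 52″ = 45.86667′; 10 + 45.86667/60 = 10.7644444
  W → negative

1. -7.228778, 28.188528
2. -2.277056, -0.986500
3. -33.744111, 84.872389
4. 32.287222, -10.764444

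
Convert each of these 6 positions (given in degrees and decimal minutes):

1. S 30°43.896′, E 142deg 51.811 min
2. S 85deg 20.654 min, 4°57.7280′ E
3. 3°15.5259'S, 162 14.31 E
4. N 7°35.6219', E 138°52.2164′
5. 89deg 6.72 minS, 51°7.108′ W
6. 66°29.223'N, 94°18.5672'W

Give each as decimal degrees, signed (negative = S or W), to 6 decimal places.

1. -30.731600, 142.863517
2. -85.344233, 4.962133
3. -3.258765, 162.238500
4. 7.593698, 138.870273
5. -89.112000, -51.118467
6. 66.487050, -94.309453

Point 1:
  Latitude: 30 + 43.896/60 = 30.7316000
  S → negative
  Longitude: 142 + 51.811/60 = 142.8635167
  E ⇒ keep positive
Point 2:
  Latitude: 20.654′ = 0.344233°; total 85.3442333
  hemisphere S, so the sign is −
  Longitude: 57.728′ = 0.962133°; total 4.9621333
  E ⇒ keep positive
Point 3:
  Lat: 3 + 15.5259/60 = 3.2587650
  S → negative
  Lon: 162 + 14.31/60 = 162.2385000
  E → positive
Point 4:
  Lat: 35.6219′ = 0.593698°; total 7.5936983
  N ⇒ keep positive
  Longitude: 52.2164′ = 0.870273°; total 138.8702733
  E → positive
Point 5:
  φ: 89 + 6.72/60 = 89.1120000
  hemisphere S, so the sign is −
  λ: 7.108′ = 0.118467°; total 51.1184667
  W → negative
Point 6:
  φ: 29.223′ = 0.487050°; total 66.4870500
  N → positive
  λ: 94 + 18.5672/60 = 94.3094533
  W ⇒ negate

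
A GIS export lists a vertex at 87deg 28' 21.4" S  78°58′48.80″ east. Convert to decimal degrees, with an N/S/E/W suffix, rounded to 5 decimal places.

φ: 28′ + 21.4″ = 28.35667′; 87 + 28.35667/60 = 87.472611
λ: 78° + 58/60 + 48.8/3600 = 78 + 0.966667 + 0.013556 = 78.980222

87.47261° S, 78.98022° E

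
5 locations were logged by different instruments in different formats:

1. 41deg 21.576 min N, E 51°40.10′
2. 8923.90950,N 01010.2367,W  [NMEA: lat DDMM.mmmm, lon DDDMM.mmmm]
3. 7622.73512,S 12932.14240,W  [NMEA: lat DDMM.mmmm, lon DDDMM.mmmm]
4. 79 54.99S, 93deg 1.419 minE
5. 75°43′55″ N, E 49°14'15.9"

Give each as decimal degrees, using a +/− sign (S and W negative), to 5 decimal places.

1. 41.35960, 51.66833
2. 89.39849, -10.17061
3. -76.37892, -129.53571
4. -79.91650, 93.02365
5. 75.73194, 49.23775

Point 1:
  Lat: 21.576′ = 0.359600°; total 41.359600
  N ⇒ keep positive
  Lon: 40.1′ = 0.668333°; total 51.668333
  E → positive
Point 2:
  Latitude: degrees = first 2 digits = 89, minutes = 23.9095; 89 + 23.9095/60 = 89.398492
  N ⇒ keep positive
  λ: split at 3 digits → 010° and 10.2367′; 10 + 10.2367/60 = 10.170612
  hemisphere W, so the sign is −
Point 3:
  Lat: split at 2 digits → 76° and 22.73512′; 76 + 22.73512/60 = 76.378919
  S → negative
  Lon: split at 3 digits → 129° and 32.1424′; 129 + 32.1424/60 = 129.535707
  hemisphere W, so the sign is −
Point 4:
  φ: 79 + 54.99/60 = 79.916500
  S ⇒ negate
  λ: 93 + 1.419/60 = 93.023650
  E → positive
Point 5:
  Latitude: 75° + 43/60 + 55/3600 = 75 + 0.716667 + 0.015278 = 75.731944
  N ⇒ keep positive
  Longitude: 14′ + 15.9″ = 14.26500′; 49 + 14.26500/60 = 49.237750
  E ⇒ keep positive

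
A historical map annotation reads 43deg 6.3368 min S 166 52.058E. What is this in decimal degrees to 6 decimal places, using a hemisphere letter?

43.105613° S, 166.867633° E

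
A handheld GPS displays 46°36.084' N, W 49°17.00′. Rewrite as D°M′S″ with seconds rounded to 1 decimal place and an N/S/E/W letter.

φ: fractional minutes 0.08400 × 60 = 5.040″
Lon: 17.00000′ → 17′ and 0.00000 × 60 = 0.000″

46°36′5.0″ N, 49°17′0.0″ W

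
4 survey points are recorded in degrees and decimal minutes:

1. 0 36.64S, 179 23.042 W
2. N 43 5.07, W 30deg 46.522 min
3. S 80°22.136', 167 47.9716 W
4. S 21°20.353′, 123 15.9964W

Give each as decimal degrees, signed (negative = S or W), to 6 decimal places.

1. -0.610667, -179.384033
2. 43.084500, -30.775367
3. -80.368933, -167.799527
4. -21.339217, -123.266607

Point 1:
  Latitude: 0 + 36.64/60 = 0.6106667
  hemisphere S, so the sign is −
  Longitude: 23.042′ = 0.384033°; total 179.3840333
  hemisphere W, so the sign is −
Point 2:
  φ: 43 + 5.07/60 = 43.0845000
  N → positive
  λ: 30 + 46.522/60 = 30.7753667
  W ⇒ negate
Point 3:
  φ: 22.136′ = 0.368933°; total 80.3689333
  S ⇒ negate
  Longitude: 47.9716′ = 0.799527°; total 167.7995267
  hemisphere W, so the sign is −
Point 4:
  Latitude: 20.353′ = 0.339217°; total 21.3392167
  S ⇒ negate
  Lon: 15.9964′ = 0.266607°; total 123.2666067
  hemisphere W, so the sign is −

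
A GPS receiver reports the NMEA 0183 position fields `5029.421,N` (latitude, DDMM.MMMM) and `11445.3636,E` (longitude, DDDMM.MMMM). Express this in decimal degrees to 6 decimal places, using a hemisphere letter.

50.490350° N, 114.756060° E

φ: degrees = first 2 digits = 50, minutes = 29.421; 50 + 29.421/60 = 50.4903500
λ: degrees = first 3 digits = 114, minutes = 45.3636; 114 + 45.3636/60 = 114.7560600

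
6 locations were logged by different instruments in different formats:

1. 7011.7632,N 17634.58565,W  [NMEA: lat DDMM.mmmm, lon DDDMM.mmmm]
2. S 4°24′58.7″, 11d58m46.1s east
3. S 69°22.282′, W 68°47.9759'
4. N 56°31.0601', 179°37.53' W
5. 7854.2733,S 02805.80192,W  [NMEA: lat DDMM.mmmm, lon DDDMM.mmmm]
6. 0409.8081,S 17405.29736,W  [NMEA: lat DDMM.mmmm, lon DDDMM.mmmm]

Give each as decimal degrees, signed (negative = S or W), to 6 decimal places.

Point 1:
  Latitude: degrees = first 2 digits = 70, minutes = 11.7632; 70 + 11.7632/60 = 70.1960533
  N ⇒ keep positive
  λ: split at 3 digits → 176° and 34.58565′; 176 + 34.58565/60 = 176.5764275
  W ⇒ negate
Point 2:
  Latitude: 24′ + 58.7″ = 24.97833′; 4 + 24.97833/60 = 4.4163056
  S → negative
  Lon: 58′ + 46.1″ = 58.76833′; 11 + 58.76833/60 = 11.9794722
  E ⇒ keep positive
Point 3:
  Lat: 69 + 22.282/60 = 69.3713667
  S → negative
  λ: 47.9759′ = 0.799598°; total 68.7995983
  W ⇒ negate
Point 4:
  φ: 31.0601′ = 0.517668°; total 56.5176683
  N ⇒ keep positive
  Longitude: 37.53′ = 0.625500°; total 179.6255000
  W → negative
Point 5:
  φ: degrees = first 2 digits = 78, minutes = 54.2733; 78 + 54.2733/60 = 78.9045550
  S ⇒ negate
  λ: split at 3 digits → 028° and 5.80192′; 28 + 5.80192/60 = 28.0966987
  hemisphere W, so the sign is −
Point 6:
  Lat: split at 2 digits → 04° and 9.8081′; 4 + 9.8081/60 = 4.1634683
  hemisphere S, so the sign is −
  λ: degrees = first 3 digits = 174, minutes = 5.29736; 174 + 5.29736/60 = 174.0882893
  W ⇒ negate

1. 70.196053, -176.576428
2. -4.416306, 11.979472
3. -69.371367, -68.799598
4. 56.517668, -179.625500
5. -78.904555, -28.096699
6. -4.163468, -174.088289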